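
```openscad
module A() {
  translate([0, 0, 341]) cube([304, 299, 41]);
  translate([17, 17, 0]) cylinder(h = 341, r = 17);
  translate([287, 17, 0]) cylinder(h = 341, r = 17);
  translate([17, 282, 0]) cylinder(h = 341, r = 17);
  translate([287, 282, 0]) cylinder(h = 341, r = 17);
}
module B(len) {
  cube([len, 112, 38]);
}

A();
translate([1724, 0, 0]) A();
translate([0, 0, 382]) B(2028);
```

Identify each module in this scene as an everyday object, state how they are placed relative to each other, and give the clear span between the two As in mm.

Second stool starts at x = 1724; first ends at x = 304; clear span = 1724 − 304 = 1420 mm.

A is a stool. B is a beam. A beam spans the tops of two stools. The clear span between the two stools is 1420 mm.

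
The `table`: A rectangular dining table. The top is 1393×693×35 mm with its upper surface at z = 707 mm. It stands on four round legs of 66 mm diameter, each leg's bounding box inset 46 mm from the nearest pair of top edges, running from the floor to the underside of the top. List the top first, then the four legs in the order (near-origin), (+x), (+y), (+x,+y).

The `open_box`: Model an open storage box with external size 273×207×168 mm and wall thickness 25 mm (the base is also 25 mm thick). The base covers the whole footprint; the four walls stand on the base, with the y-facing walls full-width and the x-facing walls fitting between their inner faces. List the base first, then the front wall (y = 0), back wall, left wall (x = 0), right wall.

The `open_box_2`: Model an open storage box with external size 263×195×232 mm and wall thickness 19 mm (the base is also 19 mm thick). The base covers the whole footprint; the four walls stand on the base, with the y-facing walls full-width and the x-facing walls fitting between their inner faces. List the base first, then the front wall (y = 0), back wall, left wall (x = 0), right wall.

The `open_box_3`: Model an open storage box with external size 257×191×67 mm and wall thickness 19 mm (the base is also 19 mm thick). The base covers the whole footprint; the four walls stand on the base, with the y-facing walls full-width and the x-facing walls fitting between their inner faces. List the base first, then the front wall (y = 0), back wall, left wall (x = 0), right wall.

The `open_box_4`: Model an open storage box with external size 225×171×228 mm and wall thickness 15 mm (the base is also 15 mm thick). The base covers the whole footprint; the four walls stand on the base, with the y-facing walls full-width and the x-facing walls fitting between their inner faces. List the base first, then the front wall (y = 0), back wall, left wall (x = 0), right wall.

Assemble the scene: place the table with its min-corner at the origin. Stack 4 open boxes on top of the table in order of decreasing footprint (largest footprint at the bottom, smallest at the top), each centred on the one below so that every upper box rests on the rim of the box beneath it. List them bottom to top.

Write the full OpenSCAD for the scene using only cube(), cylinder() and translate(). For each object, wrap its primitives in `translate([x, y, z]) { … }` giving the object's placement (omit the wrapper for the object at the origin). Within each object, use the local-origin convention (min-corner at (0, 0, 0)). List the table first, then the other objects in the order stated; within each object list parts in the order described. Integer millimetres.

translate([0, 0, 672]) cube([1393, 693, 35]);
translate([79, 79, 0]) cylinder(h = 672, r = 33);
translate([1314, 79, 0]) cylinder(h = 672, r = 33);
translate([79, 614, 0]) cylinder(h = 672, r = 33);
translate([1314, 614, 0]) cylinder(h = 672, r = 33);
translate([560, 243, 707]) {
  cube([273, 207, 25]);
  translate([0, 0, 25]) cube([273, 25, 143]);
  translate([0, 182, 25]) cube([273, 25, 143]);
  translate([0, 25, 25]) cube([25, 157, 143]);
  translate([248, 25, 25]) cube([25, 157, 143]);
}
translate([565, 249, 875]) {
  cube([263, 195, 19]);
  translate([0, 0, 19]) cube([263, 19, 213]);
  translate([0, 176, 19]) cube([263, 19, 213]);
  translate([0, 19, 19]) cube([19, 157, 213]);
  translate([244, 19, 19]) cube([19, 157, 213]);
}
translate([568, 251, 1107]) {
  cube([257, 191, 19]);
  translate([0, 0, 19]) cube([257, 19, 48]);
  translate([0, 172, 19]) cube([257, 19, 48]);
  translate([0, 19, 19]) cube([19, 153, 48]);
  translate([238, 19, 19]) cube([19, 153, 48]);
}
translate([584, 261, 1174]) {
  cube([225, 171, 15]);
  translate([0, 0, 15]) cube([225, 15, 213]);
  translate([0, 156, 15]) cube([225, 15, 213]);
  translate([0, 15, 15]) cube([15, 141, 213]);
  translate([210, 15, 15]) cube([15, 141, 213]);
}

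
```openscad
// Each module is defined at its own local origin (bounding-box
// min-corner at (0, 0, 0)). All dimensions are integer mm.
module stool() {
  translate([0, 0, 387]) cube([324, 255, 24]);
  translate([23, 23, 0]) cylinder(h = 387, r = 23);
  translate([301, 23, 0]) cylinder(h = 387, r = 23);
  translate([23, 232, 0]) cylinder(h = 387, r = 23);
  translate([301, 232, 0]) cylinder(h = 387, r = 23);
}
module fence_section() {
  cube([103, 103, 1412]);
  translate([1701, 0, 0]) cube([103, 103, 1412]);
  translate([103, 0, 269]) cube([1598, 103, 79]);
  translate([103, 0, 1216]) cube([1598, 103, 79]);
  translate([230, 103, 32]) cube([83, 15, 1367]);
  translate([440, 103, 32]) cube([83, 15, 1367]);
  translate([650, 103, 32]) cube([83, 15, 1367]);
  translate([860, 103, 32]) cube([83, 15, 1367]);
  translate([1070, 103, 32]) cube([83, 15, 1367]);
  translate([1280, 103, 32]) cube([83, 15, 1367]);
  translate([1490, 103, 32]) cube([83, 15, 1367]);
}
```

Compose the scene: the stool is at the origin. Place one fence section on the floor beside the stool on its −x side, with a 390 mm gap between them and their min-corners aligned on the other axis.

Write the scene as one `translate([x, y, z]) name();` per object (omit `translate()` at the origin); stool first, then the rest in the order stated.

stool();
translate([-2194, 0, 0]) fence_section();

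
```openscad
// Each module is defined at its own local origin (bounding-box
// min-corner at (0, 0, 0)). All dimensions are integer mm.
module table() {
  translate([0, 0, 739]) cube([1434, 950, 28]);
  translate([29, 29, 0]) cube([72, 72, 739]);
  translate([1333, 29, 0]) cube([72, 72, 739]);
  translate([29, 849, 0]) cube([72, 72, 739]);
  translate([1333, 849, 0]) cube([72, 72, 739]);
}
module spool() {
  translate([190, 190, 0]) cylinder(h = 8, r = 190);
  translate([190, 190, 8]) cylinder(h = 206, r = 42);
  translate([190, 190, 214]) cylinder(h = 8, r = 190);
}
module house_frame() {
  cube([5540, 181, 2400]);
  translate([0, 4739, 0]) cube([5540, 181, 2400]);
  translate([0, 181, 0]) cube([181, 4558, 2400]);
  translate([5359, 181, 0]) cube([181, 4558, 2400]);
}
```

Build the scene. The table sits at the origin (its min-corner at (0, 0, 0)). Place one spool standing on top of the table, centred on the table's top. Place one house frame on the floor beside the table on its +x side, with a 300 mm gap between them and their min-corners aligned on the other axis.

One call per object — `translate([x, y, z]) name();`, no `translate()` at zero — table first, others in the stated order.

table();
translate([527, 285, 767]) spool();
translate([1734, 0, 0]) house_frame();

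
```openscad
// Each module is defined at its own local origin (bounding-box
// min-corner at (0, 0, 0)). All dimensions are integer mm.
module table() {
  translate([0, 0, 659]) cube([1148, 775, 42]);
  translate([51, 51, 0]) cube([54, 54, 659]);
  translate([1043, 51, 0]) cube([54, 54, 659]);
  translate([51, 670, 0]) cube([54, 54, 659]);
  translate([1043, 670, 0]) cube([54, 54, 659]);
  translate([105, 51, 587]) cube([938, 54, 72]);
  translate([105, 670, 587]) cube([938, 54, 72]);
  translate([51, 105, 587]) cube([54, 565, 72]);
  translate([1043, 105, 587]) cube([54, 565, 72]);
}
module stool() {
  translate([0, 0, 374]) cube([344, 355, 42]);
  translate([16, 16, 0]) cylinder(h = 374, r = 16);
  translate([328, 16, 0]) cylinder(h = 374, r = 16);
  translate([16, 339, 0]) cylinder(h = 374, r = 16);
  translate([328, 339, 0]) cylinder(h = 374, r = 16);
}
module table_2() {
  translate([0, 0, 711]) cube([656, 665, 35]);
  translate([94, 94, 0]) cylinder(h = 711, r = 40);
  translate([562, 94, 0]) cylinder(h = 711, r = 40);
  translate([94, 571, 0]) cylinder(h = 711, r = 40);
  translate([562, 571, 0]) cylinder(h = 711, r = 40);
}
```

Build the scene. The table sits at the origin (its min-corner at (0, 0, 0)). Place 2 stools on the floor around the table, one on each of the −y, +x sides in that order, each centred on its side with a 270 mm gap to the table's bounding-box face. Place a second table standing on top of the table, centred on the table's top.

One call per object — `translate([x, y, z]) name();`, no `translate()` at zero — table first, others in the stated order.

table();
translate([402, -625, 0]) stool();
translate([1418, 210, 0]) stool();
translate([246, 55, 701]) table_2();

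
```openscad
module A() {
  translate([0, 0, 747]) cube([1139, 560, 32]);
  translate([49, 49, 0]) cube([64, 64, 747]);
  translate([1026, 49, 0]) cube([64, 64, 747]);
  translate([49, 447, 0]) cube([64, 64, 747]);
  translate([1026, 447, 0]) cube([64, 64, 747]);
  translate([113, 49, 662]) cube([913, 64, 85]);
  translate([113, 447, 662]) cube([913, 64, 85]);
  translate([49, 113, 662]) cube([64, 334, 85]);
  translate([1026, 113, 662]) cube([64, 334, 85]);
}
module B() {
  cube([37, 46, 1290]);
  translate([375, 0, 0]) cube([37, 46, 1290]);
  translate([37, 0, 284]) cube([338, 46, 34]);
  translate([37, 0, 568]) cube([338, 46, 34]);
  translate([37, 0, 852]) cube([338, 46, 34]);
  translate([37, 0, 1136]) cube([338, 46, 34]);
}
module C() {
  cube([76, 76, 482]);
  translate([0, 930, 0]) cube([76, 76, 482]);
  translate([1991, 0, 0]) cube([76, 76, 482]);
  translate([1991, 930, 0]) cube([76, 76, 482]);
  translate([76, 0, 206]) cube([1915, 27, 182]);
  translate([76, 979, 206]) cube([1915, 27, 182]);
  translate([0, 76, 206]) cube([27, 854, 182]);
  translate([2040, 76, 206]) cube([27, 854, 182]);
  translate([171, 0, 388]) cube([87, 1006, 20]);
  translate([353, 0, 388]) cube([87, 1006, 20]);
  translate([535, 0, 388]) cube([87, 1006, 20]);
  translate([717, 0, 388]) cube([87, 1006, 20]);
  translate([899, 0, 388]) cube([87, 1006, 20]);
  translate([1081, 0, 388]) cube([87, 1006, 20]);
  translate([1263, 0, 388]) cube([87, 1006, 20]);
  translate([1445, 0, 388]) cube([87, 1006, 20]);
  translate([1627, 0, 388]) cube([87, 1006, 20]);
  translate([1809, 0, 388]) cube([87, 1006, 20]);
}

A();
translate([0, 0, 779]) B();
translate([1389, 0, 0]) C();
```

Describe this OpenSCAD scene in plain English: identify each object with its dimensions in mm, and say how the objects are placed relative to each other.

A is a rectangular dining table. The top is 1139×560×32 mm with its upper surface at z = 779 mm. It stands on four 64×64 mm square legs, each inset 49 mm from the nearest pair of top edges, running from the floor to the underside of the top. Four apron rails, 64 mm thick and 85 mm tall, run between adjacent legs with their top edges flush with the underside of the top and their outer faces flush with the legs' outer faces.

B is a wooden ladder with two side rails of 37×46 mm section and 1290 mm height, set 412 mm apart overall. Between them run 4 rectangular rungs (46 mm deep, 34 mm thick), front faces flush with the rails' −y face. The bottom of the first rung is 284 mm above the floor and each subsequent rung is 284 mm higher than the one below.

C is a bed frame 2067 mm long (x) by 1006 mm wide (y). Four 76×76 mm corner posts, 482 mm tall, at the corners of the footprint. Four rails of 27 mm thickness and 182 mm height run between adjacent posts with their undersides at z = 206 mm, their outer faces flush with the outside of the frame (the two x-running rails run between the posts' inner faces; the two y-running rails run between the posts' inner faces). 10 slats, each 87 mm wide (x) and 20 mm thick, lie across the top of the two x-running rails, running the full 1006 mm width of the frame in y; the slats are evenly spaced along x between the inner faces of the end posts with equal gaps (rounded down to the nearest mm) at the −x end and between each pair — any rounding remainder accumulates at the +x end.

The ladder is on top of the table. The bed frame is on the floor beside the table on its +x side.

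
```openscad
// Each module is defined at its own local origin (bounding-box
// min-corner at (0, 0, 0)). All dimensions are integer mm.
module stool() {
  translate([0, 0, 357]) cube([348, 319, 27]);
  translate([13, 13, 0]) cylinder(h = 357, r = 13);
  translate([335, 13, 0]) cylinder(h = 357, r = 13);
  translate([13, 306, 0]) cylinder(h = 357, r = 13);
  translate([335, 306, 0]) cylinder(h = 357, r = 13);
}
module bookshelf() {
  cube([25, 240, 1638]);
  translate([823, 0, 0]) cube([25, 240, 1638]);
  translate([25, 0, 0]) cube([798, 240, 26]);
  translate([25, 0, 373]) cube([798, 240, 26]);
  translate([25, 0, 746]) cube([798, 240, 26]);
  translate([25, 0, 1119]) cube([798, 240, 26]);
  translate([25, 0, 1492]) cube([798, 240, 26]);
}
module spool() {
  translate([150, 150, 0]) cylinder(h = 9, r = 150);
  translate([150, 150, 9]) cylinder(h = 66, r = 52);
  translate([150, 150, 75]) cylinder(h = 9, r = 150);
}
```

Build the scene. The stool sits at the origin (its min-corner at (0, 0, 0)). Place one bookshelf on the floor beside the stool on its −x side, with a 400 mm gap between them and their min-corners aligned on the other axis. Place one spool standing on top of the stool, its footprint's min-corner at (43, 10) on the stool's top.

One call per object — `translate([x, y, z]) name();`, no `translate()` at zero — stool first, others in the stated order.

stool();
translate([-1248, 0, 0]) bookshelf();
translate([43, 10, 384]) spool();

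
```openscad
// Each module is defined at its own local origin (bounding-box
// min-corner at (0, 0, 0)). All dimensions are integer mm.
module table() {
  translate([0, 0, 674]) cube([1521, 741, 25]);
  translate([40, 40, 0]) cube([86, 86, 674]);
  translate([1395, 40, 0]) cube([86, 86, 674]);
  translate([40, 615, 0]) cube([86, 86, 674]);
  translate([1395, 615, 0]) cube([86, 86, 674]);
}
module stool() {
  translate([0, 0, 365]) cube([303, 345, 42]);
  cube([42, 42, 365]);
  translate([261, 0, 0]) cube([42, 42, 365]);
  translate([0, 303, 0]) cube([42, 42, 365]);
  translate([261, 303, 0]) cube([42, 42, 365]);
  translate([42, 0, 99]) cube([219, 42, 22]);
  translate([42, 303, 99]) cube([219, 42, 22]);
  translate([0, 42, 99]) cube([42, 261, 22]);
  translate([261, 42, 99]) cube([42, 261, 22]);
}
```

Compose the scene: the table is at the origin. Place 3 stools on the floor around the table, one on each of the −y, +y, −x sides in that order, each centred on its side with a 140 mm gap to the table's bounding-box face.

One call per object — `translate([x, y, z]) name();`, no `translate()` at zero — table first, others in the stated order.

table();
translate([609, -485, 0]) stool();
translate([609, 881, 0]) stool();
translate([-443, 198, 0]) stool();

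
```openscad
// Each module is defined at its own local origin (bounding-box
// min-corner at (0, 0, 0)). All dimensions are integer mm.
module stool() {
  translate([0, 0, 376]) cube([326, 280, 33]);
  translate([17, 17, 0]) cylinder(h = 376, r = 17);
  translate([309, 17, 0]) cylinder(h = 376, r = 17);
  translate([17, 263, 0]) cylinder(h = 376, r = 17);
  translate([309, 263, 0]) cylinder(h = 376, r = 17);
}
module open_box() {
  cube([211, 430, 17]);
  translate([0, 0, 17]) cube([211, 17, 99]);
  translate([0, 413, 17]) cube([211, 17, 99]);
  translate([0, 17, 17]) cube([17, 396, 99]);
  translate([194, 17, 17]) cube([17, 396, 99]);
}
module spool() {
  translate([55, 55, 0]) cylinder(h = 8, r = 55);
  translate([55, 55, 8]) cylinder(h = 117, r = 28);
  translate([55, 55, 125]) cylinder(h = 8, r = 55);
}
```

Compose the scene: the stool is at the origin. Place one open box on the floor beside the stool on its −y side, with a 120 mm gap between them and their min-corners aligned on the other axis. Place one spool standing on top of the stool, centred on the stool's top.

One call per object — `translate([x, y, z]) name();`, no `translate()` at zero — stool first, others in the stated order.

stool();
translate([0, -550, 0]) open_box();
translate([108, 85, 409]) spool();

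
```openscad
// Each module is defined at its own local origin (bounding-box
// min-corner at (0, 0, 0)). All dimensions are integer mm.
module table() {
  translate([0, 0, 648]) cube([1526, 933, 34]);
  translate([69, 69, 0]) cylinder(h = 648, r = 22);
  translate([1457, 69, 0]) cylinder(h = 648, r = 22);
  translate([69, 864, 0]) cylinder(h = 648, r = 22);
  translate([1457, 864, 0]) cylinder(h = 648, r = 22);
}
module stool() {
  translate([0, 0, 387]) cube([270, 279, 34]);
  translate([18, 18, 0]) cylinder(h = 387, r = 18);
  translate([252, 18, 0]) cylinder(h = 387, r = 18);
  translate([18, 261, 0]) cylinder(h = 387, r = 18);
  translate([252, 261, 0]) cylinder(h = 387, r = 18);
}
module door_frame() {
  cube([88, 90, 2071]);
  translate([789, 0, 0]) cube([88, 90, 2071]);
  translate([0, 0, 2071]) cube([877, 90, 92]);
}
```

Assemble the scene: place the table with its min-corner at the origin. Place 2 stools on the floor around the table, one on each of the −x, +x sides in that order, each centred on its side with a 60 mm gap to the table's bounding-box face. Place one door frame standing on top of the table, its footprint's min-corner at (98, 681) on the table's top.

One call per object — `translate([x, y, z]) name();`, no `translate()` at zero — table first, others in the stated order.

table();
translate([-330, 327, 0]) stool();
translate([1586, 327, 0]) stool();
translate([98, 681, 682]) door_frame();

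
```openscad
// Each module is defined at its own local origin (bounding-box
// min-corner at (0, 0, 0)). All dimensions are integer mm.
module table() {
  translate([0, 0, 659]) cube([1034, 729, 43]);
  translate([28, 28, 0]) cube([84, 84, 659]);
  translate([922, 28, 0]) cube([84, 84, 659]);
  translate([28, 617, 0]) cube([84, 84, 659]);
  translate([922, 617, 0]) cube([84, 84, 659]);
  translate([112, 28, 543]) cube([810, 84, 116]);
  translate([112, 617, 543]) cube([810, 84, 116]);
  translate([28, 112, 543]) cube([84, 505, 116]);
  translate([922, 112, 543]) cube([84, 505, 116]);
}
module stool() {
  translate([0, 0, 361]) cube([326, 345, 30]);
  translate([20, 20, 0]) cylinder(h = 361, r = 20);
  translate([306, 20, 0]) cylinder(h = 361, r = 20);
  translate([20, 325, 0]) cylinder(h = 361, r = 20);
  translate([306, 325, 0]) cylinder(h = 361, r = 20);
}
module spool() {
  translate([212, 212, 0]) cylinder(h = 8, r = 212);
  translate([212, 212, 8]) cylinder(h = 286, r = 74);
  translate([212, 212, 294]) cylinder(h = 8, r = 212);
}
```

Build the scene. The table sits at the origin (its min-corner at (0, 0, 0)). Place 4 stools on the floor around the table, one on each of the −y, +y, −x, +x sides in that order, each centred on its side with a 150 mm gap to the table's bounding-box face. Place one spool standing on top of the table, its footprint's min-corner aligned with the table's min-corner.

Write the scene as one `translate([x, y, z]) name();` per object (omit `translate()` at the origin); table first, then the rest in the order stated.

table();
translate([354, -495, 0]) stool();
translate([354, 879, 0]) stool();
translate([-476, 192, 0]) stool();
translate([1184, 192, 0]) stool();
translate([0, 0, 702]) spool();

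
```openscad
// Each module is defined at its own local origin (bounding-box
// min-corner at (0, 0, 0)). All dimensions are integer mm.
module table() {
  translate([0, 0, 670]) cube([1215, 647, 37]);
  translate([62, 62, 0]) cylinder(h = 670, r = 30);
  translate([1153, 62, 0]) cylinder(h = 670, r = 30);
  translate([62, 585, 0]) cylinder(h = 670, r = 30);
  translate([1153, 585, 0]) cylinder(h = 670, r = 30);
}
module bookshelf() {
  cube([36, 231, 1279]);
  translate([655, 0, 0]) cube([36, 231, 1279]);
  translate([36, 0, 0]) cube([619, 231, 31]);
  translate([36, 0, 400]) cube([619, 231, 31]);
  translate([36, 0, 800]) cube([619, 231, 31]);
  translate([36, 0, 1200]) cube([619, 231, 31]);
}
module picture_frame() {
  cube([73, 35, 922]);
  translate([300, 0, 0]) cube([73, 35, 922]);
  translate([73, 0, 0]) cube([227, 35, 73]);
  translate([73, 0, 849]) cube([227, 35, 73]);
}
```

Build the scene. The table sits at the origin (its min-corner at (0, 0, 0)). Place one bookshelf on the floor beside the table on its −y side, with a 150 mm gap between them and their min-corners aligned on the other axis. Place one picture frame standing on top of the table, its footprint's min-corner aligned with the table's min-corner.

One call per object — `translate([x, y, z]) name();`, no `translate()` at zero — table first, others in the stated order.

table();
translate([0, -381, 0]) bookshelf();
translate([0, 0, 707]) picture_frame();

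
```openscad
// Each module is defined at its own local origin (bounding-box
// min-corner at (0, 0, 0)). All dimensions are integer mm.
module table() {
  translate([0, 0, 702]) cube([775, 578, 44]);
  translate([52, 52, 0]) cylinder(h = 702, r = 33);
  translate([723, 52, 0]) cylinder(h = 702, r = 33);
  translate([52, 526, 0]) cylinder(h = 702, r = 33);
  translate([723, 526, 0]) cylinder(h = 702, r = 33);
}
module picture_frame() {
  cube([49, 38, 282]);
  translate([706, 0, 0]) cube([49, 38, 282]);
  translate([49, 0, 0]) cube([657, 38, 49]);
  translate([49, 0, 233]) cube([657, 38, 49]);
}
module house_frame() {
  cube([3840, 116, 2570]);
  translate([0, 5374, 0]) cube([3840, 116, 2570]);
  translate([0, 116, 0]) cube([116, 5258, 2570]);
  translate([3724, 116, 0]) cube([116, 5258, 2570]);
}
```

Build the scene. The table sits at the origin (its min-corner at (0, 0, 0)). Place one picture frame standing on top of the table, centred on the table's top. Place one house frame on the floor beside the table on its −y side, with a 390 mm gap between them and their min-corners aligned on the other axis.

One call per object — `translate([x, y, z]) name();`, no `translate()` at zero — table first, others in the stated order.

table();
translate([10, 270, 746]) picture_frame();
translate([0, -5880, 0]) house_frame();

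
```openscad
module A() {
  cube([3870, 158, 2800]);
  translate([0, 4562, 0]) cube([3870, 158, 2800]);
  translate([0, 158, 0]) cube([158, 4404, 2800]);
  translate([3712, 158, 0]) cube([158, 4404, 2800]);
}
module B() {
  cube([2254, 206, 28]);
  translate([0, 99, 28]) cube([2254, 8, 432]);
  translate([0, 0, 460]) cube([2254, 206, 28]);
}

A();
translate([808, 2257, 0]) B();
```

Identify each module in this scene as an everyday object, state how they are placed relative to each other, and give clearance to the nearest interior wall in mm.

Clearances: x = 650, y = 2099; minimum 650 mm.

A is a house frame. B is an I-beam. The I-beam sits inside the house frame, centred. The clearance to the nearest interior wall is 650 mm.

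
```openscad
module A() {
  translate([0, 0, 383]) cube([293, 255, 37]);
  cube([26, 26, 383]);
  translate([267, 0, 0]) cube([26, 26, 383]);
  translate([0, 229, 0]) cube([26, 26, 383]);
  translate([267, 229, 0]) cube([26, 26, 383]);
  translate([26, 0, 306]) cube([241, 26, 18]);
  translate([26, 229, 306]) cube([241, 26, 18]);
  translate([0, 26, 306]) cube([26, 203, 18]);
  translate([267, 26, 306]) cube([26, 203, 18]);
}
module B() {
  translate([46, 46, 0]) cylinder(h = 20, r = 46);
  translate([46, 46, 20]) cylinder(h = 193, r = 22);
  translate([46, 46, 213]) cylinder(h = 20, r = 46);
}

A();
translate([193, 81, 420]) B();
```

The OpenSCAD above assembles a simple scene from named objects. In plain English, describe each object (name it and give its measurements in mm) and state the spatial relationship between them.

A is a simple wooden stool: a rectangular seat 293 mm (x) by 255 mm (y), 37 mm thick, top face at z = 420 mm, on four square legs, each 26×26 mm in cross-section. The legs rest on z = 0, each flush with a corner of the seat. Four stretchers, 26 mm wide and 18 mm tall, connect adjacent legs with their undersides at z = 306 mm, each running between the inner faces of the legs it joins and aligned with the legs' outer faces on the other axis.

B is a spool: two coaxial disc flanges of radius 46 mm and thickness 20 mm, joined by a core cylinder of radius 22 mm and height 193 mm. The lower flange rests on z = 0 and the three cylinders share a vertical axis.

The spool is on top of the stool.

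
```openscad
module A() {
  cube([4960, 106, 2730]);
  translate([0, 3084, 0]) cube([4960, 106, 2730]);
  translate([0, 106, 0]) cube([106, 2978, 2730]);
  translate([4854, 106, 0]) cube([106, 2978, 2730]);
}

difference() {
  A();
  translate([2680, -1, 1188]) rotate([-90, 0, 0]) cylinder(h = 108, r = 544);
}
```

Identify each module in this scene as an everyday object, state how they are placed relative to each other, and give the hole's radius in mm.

The subtracted cylinder has r = 544 mm.

A is a house frame. The house frame has a circular hole through its front wall. The hole's radius is 544 mm.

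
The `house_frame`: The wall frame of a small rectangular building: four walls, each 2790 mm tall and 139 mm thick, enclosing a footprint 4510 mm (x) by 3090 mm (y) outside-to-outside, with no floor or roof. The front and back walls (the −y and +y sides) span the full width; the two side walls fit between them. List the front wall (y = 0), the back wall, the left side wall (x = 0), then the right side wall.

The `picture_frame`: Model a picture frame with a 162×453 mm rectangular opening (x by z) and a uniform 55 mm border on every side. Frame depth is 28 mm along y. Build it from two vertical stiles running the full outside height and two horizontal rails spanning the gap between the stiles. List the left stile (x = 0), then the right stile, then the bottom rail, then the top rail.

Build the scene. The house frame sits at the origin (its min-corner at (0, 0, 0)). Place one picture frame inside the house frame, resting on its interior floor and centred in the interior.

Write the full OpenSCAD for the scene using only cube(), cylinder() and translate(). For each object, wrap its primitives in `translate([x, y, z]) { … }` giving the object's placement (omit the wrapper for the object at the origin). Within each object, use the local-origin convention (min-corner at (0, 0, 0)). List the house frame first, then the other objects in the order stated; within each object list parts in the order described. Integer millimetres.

cube([4510, 139, 2790]);
translate([0, 2951, 0]) cube([4510, 139, 2790]);
translate([0, 139, 0]) cube([139, 2812, 2790]);
translate([4371, 139, 0]) cube([139, 2812, 2790]);
translate([2119, 1531, 0]) {
  cube([55, 28, 563]);
  translate([217, 0, 0]) cube([55, 28, 563]);
  translate([55, 0, 0]) cube([162, 28, 55]);
  translate([55, 0, 508]) cube([162, 28, 55]);
}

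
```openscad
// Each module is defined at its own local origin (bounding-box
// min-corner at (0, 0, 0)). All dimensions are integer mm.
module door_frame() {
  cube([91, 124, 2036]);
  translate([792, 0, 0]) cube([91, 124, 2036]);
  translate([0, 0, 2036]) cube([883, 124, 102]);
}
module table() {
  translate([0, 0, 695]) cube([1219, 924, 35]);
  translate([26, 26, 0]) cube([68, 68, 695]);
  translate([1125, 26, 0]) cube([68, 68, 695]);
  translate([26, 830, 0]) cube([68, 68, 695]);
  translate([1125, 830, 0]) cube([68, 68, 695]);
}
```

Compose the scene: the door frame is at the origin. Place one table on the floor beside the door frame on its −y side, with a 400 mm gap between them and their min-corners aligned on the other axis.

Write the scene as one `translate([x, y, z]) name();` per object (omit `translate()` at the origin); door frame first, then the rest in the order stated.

door_frame();
translate([0, -1324, 0]) table();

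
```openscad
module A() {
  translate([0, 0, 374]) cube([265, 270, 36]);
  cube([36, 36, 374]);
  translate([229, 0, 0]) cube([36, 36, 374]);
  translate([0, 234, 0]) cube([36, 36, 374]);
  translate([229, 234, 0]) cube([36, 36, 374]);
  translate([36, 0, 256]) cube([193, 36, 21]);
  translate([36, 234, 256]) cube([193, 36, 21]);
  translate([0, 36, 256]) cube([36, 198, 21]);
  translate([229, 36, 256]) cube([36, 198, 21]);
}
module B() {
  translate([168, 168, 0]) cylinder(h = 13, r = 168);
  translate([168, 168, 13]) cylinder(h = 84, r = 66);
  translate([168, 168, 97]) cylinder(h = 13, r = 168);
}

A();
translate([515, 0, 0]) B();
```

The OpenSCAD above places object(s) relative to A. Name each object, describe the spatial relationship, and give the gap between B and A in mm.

A is a stool. B is a spool. The spool is on the floor beside the stool on its +x side. The gap between the spool and the stool is 250 mm.

The spool's nearest face is 250 mm from the stool's +x face.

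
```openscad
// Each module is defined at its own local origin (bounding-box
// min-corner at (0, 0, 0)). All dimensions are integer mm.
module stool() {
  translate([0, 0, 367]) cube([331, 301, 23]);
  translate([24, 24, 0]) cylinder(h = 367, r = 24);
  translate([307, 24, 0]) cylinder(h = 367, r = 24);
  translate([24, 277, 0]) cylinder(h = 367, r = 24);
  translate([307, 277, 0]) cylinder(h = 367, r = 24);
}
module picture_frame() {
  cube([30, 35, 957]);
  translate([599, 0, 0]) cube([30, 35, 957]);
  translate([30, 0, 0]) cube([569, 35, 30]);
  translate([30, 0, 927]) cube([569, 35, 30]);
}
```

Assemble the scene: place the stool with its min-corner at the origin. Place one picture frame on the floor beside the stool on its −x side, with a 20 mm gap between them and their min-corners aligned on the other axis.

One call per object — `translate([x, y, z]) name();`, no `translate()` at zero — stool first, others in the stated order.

stool();
translate([-649, 0, 0]) picture_frame();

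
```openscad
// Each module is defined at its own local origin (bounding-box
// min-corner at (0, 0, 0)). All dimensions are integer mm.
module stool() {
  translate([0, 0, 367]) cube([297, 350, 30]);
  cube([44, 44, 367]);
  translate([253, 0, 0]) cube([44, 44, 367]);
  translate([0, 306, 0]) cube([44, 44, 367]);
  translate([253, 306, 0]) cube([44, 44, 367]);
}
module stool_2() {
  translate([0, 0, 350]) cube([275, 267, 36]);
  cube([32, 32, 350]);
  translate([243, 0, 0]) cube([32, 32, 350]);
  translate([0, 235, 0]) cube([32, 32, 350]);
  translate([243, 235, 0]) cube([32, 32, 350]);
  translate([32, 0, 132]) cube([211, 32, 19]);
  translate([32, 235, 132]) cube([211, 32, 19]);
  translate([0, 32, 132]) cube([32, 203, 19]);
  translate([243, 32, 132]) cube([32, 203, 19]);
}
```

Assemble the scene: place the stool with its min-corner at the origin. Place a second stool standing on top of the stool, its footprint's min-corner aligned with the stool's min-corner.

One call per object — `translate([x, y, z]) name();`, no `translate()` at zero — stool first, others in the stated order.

stool();
translate([0, 0, 397]) stool_2();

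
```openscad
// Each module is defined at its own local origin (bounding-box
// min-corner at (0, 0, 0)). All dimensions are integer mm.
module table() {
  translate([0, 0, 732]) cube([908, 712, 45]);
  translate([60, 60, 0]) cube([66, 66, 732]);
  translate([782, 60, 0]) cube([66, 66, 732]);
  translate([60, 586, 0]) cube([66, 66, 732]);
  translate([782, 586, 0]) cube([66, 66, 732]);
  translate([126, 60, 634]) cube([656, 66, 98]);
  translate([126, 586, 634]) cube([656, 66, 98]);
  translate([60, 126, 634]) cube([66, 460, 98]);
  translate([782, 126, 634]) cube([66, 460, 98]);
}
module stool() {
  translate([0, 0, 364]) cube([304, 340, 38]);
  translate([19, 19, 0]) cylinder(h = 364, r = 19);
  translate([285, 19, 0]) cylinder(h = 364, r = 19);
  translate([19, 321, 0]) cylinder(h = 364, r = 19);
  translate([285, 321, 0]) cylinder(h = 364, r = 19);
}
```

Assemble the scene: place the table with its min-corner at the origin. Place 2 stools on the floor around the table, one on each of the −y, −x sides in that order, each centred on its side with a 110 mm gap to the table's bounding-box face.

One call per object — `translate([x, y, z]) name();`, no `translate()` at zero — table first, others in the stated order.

table();
translate([302, -450, 0]) stool();
translate([-414, 186, 0]) stool();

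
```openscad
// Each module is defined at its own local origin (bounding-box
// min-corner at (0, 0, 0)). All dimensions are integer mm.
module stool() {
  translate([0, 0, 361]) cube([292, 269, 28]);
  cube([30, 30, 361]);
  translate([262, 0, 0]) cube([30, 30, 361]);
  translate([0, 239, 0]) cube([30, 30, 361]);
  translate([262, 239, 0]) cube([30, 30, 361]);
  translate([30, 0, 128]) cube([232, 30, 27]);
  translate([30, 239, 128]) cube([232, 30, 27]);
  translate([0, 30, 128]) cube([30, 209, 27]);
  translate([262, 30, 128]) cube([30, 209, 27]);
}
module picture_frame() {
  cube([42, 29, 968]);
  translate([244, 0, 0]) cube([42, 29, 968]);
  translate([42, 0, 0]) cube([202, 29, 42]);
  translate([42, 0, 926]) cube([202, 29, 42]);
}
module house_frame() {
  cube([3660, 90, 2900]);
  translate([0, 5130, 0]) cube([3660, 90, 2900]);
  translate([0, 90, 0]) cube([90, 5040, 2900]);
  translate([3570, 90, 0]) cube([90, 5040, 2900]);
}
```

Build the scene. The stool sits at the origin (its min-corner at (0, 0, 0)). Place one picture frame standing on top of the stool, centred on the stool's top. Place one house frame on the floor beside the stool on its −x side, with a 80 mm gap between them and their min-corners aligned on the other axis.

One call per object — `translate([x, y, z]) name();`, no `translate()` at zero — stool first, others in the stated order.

stool();
translate([3, 120, 389]) picture_frame();
translate([-3740, 0, 0]) house_frame();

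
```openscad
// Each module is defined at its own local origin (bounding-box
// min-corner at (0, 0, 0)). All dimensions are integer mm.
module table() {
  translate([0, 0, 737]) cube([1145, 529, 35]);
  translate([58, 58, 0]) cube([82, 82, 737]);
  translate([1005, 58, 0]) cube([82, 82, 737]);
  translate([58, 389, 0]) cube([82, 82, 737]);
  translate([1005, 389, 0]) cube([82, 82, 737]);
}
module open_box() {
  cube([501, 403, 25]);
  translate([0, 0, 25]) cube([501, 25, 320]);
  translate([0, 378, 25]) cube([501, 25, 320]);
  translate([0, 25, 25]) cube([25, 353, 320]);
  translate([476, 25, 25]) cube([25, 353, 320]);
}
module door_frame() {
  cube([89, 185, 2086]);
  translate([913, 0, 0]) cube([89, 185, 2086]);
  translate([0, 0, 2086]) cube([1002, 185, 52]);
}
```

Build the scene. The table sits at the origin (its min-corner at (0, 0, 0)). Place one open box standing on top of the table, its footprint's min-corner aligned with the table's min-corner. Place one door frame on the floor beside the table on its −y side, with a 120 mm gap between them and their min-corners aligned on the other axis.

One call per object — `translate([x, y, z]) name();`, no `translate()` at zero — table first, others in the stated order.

table();
translate([0, 0, 772]) open_box();
translate([0, -305, 0]) door_frame();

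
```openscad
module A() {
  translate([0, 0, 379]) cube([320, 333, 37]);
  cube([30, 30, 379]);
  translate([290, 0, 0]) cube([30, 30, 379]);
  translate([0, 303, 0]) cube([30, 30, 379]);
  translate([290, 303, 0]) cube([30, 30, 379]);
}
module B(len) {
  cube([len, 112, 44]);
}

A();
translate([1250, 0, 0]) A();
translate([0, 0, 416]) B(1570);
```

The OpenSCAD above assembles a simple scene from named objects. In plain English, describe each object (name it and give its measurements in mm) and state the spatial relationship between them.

A is a simple wooden stool: a rectangular seat 320 mm (x) by 333 mm (y), 37 mm thick, top face at z = 416 mm, on four square legs, each 30×30 mm in cross-section. The legs rest on z = 0, each flush with a corner of the seat.

B is a rectangular beam 1570 mm long (x), 112 mm deep (y), 44 mm thick (z).

The beam spans the tops of two stools placed 930 mm apart, resting at z = 416 mm.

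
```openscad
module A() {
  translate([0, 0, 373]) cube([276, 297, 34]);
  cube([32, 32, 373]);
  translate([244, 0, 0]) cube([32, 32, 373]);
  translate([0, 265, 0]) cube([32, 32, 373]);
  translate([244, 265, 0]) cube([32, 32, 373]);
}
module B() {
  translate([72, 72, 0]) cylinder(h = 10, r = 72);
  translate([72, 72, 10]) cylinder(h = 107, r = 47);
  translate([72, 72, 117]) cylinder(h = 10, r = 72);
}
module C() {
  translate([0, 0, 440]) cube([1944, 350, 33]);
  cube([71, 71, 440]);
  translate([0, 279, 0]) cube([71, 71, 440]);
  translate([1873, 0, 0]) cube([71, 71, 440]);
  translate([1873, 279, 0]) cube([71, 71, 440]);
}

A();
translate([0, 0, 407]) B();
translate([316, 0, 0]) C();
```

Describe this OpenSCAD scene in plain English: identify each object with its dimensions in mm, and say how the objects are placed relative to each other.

A is a four-legged stool. The seat is 276×297 mm, 34 mm thick, top at z = 407 mm. It stands on four square legs, each 32×32 mm in cross-section, from z = 0 to the seat underside, each flush with a corner of the seat.

B is a spool: two coaxial disc flanges of radius 72 mm and thickness 10 mm, joined by a core cylinder of radius 47 mm and height 107 mm. The lower flange rests on z = 0 and the three cylinders share a vertical axis.

C is a bench: a 1944×350 mm seat slab, 33 mm thick, top at z = 473 mm, on four 71×71 mm square legs flush with the seat corners and standing on z = 0.

The spool is on top of the stool. The bench is on the floor beside the stool on its +x side.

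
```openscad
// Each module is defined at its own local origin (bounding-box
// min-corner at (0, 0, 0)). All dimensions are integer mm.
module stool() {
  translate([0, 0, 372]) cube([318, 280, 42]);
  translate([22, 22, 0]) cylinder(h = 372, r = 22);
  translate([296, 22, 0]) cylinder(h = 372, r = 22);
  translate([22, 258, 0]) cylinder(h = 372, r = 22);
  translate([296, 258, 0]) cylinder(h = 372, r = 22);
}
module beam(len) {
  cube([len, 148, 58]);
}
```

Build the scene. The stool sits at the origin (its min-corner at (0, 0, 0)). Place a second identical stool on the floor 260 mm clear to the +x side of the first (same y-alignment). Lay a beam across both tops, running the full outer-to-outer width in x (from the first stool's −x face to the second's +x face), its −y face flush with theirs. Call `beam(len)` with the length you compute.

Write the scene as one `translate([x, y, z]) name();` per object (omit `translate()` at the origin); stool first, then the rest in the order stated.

stool();
translate([578, 0, 0]) stool();
translate([0, 0, 414]) beam(896);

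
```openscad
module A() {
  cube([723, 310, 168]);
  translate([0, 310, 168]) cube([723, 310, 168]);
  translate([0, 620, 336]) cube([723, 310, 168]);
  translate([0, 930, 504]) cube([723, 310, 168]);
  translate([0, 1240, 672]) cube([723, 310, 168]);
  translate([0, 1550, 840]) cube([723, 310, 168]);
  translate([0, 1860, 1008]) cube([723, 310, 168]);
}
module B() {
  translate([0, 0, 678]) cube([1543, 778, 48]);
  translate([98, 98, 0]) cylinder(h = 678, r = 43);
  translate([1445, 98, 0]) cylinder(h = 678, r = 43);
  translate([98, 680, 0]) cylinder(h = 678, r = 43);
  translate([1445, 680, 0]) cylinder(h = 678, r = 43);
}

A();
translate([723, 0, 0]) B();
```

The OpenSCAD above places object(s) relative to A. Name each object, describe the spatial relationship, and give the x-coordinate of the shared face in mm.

The staircase's +x face and the table's −x face are both at x = 723 mm.

A is a staircase. B is a table. The table is against the staircase's +x side, with their −y faces flush. The x-coordinate of the shared face is 723 mm.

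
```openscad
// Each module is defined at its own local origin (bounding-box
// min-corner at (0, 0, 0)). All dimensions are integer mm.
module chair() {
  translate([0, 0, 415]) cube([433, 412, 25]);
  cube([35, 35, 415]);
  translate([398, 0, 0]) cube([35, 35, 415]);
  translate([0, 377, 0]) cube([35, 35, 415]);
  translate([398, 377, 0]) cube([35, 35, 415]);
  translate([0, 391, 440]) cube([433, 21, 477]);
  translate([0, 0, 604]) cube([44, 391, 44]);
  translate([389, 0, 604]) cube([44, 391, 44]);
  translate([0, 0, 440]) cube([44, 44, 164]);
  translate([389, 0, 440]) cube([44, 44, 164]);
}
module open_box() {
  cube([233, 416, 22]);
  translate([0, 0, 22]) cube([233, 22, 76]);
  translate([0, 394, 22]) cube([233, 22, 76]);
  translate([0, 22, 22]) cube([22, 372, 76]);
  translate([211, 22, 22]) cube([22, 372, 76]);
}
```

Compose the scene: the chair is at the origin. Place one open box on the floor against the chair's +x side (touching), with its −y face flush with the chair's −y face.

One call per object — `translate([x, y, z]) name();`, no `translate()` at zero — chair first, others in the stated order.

chair();
translate([433, 0, 0]) open_box();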